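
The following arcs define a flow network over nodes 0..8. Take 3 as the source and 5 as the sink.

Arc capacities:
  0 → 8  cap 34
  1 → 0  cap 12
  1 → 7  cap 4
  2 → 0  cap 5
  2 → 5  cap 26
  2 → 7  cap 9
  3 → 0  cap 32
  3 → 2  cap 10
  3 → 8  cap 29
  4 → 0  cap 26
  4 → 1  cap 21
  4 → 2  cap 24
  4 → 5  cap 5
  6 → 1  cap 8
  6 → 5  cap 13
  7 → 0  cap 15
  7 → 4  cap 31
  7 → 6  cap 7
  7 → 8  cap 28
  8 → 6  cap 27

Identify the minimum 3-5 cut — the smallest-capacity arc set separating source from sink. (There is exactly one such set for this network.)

augment #1: 3→2→5 push 10
augment #2: 3→8→6→5 push 13
augment #3: 3→8→6→1→7→4→5 push 4
max flow = 27; residual-reachable set from 3 gives S-side
cut edges (S→T): {(1,7), (3,2), (6,5)} total cap 27

Min-cut arcs: {(1,7), (3,2), (6,5)} (total capacity 27)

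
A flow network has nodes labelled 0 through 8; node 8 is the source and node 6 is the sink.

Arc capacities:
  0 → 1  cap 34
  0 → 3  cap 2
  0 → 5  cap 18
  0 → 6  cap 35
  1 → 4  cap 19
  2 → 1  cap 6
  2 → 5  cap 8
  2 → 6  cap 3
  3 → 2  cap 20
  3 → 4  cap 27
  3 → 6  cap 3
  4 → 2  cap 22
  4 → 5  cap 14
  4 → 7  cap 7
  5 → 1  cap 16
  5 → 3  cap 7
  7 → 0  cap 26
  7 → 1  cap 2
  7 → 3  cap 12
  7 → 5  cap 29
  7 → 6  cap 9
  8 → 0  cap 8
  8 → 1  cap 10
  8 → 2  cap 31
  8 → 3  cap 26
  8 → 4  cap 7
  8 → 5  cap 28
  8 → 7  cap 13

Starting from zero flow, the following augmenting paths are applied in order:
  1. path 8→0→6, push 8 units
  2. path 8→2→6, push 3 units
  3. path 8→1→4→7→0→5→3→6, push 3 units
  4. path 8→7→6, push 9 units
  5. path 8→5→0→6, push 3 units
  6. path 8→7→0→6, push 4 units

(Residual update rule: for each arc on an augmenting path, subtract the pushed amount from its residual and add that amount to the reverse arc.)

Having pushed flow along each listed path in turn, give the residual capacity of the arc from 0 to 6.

after path 1 (8→0→6, push 8): res(0,6)=27
after path 2 (8→2→6, push 3): res(0,6)=27
after path 3 (8→1→4→7→0→5→3→6, push 3): res(0,6)=27
after path 4 (8→7→6, push 9): res(0,6)=27
after path 5 (8→5→0→6, push 3): res(0,6)=24
after path 6 (8→7→0→6, push 4): res(0,6)=20

Residual capacity of (0,6): 20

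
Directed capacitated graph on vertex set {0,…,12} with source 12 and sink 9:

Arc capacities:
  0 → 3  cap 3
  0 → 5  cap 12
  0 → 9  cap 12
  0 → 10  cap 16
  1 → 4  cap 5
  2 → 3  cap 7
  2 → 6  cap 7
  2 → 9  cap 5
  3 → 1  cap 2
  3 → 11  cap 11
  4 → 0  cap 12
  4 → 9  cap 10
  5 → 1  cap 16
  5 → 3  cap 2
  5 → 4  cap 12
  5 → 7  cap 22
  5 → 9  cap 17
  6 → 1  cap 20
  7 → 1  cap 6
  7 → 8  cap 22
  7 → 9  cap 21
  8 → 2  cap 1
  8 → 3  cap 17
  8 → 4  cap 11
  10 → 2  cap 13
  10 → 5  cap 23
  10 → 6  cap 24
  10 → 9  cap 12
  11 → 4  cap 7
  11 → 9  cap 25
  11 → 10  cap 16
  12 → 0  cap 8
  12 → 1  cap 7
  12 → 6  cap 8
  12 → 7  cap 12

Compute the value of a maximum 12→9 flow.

Maximum flow value: 25

augment #1: 12→0→9 bottleneck 8, total now 8
augment #2: 12→7→9 bottleneck 12, total now 20
augment #3: 12→1→4→9 bottleneck 5, total now 25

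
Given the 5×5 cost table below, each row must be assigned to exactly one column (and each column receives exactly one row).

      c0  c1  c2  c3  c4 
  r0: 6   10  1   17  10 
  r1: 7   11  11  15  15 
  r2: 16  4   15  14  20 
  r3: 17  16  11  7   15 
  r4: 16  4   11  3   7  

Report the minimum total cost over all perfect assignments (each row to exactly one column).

optimal assignment: row0→col2 (cost 1), row1→col0 (cost 7), row2→col1 (cost 4), row3→col3 (cost 7), row4→col4 (cost 7)
total = 1 + 7 + 4 + 7 + 7 = 26

Minimum assignment cost: 26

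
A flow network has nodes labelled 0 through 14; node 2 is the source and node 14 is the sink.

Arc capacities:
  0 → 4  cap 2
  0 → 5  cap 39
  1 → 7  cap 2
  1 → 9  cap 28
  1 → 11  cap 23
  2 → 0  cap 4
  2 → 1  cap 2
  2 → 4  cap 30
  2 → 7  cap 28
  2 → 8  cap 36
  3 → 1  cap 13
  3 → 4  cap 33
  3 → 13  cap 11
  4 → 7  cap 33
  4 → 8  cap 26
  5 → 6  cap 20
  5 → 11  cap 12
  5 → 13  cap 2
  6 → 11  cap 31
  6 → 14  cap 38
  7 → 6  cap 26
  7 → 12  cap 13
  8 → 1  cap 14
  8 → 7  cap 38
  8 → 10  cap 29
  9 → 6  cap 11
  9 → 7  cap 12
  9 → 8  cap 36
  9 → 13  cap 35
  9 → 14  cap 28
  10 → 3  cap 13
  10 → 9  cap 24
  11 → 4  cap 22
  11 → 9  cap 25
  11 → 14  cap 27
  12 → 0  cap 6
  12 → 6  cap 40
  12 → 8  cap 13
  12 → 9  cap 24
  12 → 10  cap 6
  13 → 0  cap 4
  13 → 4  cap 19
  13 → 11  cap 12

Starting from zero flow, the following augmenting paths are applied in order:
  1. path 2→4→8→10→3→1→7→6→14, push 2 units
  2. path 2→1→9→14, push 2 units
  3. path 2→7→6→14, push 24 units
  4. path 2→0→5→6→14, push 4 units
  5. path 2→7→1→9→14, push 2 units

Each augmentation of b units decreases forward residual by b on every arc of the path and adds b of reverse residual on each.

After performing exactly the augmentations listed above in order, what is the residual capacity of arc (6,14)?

Residual capacity of (6,14): 8

after path 1 (2→4→8→10→3→1→7→6→14, push 2): res(6,14)=36
after path 2 (2→1→9→14, push 2): res(6,14)=36
after path 3 (2→7→6→14, push 24): res(6,14)=12
after path 4 (2→0→5→6→14, push 4): res(6,14)=8
after path 5 (2→7→1→9→14, push 2): res(6,14)=8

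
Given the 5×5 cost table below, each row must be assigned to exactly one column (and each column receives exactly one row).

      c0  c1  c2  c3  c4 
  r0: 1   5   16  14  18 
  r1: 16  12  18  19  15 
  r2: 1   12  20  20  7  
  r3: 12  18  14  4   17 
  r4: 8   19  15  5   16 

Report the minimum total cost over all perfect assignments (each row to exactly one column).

one of 2 optimal assignments: row0→col0 (cost 1), row1→col1 (cost 12), row2→col4 (cost 7), row3→col2 (cost 14), row4→col3 (cost 5)
total = 1 + 12 + 7 + 14 + 5 = 39

Minimum assignment cost: 39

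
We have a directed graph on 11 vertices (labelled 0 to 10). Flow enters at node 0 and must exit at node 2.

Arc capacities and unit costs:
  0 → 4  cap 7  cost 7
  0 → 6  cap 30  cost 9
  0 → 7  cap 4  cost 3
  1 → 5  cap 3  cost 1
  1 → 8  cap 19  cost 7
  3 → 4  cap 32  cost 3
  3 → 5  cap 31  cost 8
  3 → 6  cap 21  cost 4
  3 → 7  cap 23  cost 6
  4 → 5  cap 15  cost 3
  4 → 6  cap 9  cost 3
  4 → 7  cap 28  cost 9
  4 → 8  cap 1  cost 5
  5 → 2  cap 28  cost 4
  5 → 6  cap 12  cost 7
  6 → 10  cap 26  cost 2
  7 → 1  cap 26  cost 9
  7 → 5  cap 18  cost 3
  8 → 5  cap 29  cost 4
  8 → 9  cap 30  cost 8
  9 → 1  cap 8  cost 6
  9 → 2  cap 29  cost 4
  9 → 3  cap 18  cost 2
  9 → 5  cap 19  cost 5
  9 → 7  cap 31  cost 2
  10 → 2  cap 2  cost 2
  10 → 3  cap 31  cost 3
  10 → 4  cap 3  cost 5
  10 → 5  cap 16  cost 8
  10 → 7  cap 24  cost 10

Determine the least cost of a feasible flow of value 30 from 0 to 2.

shortest-cost path #1: 0→7→5→2 push 4 @ unit cost 10 (adds 40)
shortest-cost path #2: 0→6→10→2 push 2 @ unit cost 13 (adds 26)
shortest-cost path #3: 0→4→5→2 push 7 @ unit cost 14 (adds 98)
shortest-cost path #4: 0→6→10→5→2 push 16 @ unit cost 23 (adds 368)
shortest-cost path #5: 0→6→10→4→5→2 push 1 @ unit cost 23 (adds 23)
total cost = 555

Minimum cost for 30 units: 555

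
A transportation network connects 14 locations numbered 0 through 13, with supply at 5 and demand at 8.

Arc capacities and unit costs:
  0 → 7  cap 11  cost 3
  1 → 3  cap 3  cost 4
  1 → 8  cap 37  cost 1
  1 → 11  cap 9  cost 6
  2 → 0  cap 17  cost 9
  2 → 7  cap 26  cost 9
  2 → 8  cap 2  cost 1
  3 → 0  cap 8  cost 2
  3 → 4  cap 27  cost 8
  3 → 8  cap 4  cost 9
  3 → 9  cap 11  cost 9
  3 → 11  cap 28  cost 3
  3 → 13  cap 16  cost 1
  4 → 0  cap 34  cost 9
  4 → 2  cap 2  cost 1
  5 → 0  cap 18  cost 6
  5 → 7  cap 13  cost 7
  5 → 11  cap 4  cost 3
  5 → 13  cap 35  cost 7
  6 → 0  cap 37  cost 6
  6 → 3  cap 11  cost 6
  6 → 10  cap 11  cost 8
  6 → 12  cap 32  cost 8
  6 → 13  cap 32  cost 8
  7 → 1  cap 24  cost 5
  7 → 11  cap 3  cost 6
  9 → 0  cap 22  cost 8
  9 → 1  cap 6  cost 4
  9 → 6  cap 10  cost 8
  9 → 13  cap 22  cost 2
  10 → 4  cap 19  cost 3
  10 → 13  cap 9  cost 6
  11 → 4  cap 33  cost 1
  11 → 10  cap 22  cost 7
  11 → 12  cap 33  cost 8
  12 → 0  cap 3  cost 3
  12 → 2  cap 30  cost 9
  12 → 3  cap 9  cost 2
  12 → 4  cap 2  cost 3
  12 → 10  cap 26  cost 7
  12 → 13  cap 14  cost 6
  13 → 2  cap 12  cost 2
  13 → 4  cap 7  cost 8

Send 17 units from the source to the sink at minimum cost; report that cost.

Minimum cost for 17 units: 211

shortest-cost path #1: 5→11→4→2→8 push 2 @ unit cost 6 (adds 12)
shortest-cost path #2: 5→7→1→8 push 13 @ unit cost 13 (adds 169)
shortest-cost path #3: 5→0→7→1→8 push 2 @ unit cost 15 (adds 30)
total cost = 211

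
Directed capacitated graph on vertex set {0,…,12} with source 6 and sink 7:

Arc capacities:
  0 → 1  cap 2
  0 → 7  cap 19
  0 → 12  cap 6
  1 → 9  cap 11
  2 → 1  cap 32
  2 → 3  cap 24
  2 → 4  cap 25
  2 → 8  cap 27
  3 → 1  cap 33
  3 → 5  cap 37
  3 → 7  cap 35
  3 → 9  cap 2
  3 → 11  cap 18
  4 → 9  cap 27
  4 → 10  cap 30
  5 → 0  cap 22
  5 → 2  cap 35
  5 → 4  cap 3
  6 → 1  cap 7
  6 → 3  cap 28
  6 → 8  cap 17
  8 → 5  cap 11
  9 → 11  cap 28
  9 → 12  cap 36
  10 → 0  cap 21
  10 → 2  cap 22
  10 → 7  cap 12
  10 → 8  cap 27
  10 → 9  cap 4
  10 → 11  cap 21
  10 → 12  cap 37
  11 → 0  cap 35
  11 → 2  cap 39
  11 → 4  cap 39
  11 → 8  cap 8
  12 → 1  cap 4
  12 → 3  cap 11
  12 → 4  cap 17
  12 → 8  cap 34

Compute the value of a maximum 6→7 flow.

Maximum flow value: 46

augment #1: 6→3→7 bottleneck 28, total now 28
augment #2: 6→8→5→0→7 bottleneck 11, total now 39
augment #3: 6→1→9→11→0→7 bottleneck 7, total now 46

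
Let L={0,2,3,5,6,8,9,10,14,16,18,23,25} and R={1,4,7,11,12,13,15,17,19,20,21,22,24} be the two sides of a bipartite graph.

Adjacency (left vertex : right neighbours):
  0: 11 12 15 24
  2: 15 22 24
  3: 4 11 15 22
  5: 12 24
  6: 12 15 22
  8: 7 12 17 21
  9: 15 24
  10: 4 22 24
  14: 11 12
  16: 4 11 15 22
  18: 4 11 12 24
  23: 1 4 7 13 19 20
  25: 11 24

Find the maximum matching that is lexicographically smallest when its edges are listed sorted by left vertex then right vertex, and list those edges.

Lex-smallest maximum matching: {(0,11), (2,15), (3,4), (5,12), (6,22), (8,7), (9,24), (23,1)}

|M| = 8 (so the lex-smallest maximum matching has 8 edges)
process left vertices in ascending order; for each, take the smallest-labelled available neighbour that still permits 8 edges overall, or leave it unmatched if none does
lex-smallest matching: {0-11, 2-15, 3-4, 5-12, 6-22, 8-7, 9-24, 23-1}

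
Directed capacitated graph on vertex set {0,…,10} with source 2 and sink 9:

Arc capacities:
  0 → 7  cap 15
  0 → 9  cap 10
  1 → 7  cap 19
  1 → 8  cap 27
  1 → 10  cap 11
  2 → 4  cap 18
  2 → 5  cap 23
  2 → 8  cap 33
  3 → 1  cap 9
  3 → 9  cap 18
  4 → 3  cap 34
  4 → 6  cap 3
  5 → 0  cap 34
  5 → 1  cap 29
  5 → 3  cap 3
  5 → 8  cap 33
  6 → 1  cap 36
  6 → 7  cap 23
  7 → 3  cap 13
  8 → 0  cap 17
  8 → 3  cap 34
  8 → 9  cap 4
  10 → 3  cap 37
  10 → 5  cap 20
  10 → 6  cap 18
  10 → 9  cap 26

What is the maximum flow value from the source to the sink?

Maximum flow value: 43

augment #1: 2→8→9 bottleneck 4, total now 4
augment #2: 2→4→3→9 bottleneck 18, total now 22
augment #3: 2→5→0→9 bottleneck 10, total now 32
augment #4: 2→5→1→10→9 bottleneck 11, total now 43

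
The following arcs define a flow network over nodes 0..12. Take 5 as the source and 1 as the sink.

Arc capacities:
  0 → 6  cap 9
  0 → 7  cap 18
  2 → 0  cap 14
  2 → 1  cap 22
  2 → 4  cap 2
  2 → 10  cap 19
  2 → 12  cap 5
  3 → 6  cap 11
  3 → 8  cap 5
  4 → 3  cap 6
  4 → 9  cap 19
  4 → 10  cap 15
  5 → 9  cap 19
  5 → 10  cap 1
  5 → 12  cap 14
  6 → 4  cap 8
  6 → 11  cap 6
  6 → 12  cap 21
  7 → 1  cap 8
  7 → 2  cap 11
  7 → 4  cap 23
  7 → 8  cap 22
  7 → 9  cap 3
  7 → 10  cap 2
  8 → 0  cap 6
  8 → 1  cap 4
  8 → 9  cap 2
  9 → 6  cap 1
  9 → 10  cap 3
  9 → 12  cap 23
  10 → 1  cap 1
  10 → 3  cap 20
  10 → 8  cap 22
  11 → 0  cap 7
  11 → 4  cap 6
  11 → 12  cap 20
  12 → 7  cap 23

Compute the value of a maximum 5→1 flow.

Maximum flow value: 24

augment #1: 5→10→1 bottleneck 1, total now 1
augment #2: 5→12→7→1 bottleneck 8, total now 9
augment #3: 5→9→10→8→1 bottleneck 3, total now 12
augment #4: 5→12→7→2→1 bottleneck 6, total now 18
augment #5: 5→9→12→7→2→1 bottleneck 5, total now 23
augment #6: 5→9→12→7→8→1 bottleneck 1, total now 24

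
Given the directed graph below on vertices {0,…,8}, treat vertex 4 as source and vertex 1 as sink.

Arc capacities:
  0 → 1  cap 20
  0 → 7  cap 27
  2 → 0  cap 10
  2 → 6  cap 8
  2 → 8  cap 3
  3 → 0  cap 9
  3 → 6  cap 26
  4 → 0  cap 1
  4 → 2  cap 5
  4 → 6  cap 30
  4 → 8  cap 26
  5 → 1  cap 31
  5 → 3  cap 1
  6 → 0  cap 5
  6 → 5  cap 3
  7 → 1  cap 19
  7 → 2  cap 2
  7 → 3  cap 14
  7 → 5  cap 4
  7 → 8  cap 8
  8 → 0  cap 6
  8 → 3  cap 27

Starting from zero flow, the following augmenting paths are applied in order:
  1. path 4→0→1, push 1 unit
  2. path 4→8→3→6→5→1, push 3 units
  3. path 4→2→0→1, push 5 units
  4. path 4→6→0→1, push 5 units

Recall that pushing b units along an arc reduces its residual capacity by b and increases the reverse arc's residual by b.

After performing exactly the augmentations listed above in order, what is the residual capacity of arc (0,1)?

after path 1 (4→0→1, push 1): res(0,1)=19
after path 2 (4→8→3→6→5→1, push 3): res(0,1)=19
after path 3 (4→2→0→1, push 5): res(0,1)=14
after path 4 (4→6→0→1, push 5): res(0,1)=9

Residual capacity of (0,1): 9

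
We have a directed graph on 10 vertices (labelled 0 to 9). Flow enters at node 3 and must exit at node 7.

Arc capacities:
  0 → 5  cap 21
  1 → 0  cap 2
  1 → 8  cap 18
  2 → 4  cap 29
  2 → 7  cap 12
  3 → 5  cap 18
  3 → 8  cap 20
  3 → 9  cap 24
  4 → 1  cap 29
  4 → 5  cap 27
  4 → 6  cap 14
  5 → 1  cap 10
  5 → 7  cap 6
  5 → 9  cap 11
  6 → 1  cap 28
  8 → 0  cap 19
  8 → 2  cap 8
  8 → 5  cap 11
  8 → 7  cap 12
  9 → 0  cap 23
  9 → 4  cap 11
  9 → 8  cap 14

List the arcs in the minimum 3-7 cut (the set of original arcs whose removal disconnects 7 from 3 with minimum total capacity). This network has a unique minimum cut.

augment #1: 3→5→7 push 6
augment #2: 3→8→7 push 12
augment #3: 3→8→2→7 push 8
max flow = 26; residual-reachable set from 3 gives S-side
cut edges (S→T): {(5,7), (8,2), (8,7)} total cap 26

Min-cut arcs: {(5,7), (8,2), (8,7)} (total capacity 26)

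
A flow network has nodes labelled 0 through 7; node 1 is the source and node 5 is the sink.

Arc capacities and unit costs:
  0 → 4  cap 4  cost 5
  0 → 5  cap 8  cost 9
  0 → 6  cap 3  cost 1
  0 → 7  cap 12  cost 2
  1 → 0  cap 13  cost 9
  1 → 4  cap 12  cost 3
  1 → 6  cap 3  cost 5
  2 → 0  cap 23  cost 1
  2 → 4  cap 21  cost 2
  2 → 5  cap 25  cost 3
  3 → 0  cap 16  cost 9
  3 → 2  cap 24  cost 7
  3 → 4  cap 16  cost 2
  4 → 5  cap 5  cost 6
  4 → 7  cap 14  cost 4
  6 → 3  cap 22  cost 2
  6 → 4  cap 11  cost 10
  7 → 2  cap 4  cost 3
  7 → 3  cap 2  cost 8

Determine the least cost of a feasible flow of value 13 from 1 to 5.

shortest-cost path #1: 1→4→5 push 5 @ unit cost 9 (adds 45)
shortest-cost path #2: 1→4→7→2→5 push 4 @ unit cost 13 (adds 52)
shortest-cost path #3: 1→6→3→2→5 push 3 @ unit cost 17 (adds 51)
shortest-cost path #4: 1→0→5 push 1 @ unit cost 18 (adds 18)
total cost = 166

Minimum cost for 13 units: 166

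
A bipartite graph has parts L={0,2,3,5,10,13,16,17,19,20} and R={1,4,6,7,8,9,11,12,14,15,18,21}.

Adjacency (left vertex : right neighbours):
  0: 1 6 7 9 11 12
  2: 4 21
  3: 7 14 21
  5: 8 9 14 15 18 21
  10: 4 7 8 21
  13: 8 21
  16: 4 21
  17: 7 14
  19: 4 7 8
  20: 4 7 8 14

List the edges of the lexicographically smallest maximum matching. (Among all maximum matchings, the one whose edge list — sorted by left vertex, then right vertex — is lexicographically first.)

|M| = 7 (so the lex-smallest maximum matching has 7 edges)
process left vertices in ascending order; for each, take the smallest-labelled available neighbour that still permits 7 edges overall, or leave it unmatched if none does
lex-smallest matching: {0-1, 2-4, 3-7, 5-9, 10-8, 13-21, 17-14}

Lex-smallest maximum matching: {(0,1), (2,4), (3,7), (5,9), (10,8), (13,21), (17,14)}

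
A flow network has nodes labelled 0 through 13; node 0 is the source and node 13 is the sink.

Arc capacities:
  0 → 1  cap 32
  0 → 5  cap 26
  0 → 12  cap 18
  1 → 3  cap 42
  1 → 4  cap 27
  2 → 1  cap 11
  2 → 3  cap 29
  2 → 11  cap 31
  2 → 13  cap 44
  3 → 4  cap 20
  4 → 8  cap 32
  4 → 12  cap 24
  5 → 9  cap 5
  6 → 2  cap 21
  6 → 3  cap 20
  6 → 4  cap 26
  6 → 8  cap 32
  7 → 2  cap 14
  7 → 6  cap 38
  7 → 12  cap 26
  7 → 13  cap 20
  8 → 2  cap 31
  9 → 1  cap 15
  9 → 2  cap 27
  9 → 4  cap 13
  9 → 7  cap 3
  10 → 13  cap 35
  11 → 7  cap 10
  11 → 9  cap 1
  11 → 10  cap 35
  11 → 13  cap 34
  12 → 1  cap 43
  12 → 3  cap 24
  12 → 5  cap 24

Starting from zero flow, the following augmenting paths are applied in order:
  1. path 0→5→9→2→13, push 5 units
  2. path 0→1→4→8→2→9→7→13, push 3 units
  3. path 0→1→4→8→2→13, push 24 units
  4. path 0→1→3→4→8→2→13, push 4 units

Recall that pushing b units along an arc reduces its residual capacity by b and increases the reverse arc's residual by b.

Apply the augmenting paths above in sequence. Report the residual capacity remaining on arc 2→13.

Residual capacity of (2,13): 11

after path 1 (0→5→9→2→13, push 5): res(2,13)=39
after path 2 (0→1→4→8→2→9→7→13, push 3): res(2,13)=39
after path 3 (0→1→4→8→2→13, push 24): res(2,13)=15
after path 4 (0→1→3→4→8→2→13, push 4): res(2,13)=11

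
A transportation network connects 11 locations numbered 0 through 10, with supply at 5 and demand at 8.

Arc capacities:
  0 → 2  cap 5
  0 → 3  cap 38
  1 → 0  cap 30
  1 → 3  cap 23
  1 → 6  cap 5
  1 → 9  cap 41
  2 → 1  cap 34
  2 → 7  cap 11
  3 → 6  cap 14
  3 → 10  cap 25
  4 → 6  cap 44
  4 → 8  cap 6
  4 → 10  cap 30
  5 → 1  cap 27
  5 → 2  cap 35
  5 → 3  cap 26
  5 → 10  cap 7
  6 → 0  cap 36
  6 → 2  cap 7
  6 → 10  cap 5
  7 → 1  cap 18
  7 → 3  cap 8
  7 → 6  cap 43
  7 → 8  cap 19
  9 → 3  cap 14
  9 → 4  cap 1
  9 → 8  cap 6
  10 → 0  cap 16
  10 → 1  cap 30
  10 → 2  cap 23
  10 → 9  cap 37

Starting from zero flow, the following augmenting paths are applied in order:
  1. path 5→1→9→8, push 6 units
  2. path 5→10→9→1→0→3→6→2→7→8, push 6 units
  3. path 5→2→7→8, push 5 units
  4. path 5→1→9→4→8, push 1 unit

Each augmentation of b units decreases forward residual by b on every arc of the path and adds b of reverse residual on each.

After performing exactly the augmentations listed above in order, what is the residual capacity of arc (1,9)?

Residual capacity of (1,9): 40

after path 1 (5→1→9→8, push 6): res(1,9)=35
after path 2 (5→10→9→1→0→3→6→2→7→8, push 6): res(1,9)=41
after path 3 (5→2→7→8, push 5): res(1,9)=41
after path 4 (5→1→9→4→8, push 1): res(1,9)=40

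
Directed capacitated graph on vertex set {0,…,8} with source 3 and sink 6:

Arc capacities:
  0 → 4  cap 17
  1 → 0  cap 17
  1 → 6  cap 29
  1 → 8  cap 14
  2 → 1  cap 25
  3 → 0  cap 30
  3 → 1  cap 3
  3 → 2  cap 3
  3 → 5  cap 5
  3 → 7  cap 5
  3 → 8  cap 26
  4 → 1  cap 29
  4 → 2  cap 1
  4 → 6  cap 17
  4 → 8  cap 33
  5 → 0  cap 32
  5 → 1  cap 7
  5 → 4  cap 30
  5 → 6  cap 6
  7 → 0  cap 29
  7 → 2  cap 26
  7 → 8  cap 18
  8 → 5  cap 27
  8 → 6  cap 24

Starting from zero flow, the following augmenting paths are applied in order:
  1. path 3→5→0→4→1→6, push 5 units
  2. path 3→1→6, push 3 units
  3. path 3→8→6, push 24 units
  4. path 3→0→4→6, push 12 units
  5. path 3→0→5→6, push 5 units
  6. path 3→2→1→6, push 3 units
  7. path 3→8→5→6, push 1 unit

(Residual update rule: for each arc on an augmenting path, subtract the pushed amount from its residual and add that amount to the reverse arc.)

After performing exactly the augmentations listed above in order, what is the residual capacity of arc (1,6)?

Residual capacity of (1,6): 18

after path 1 (3→5→0→4→1→6, push 5): res(1,6)=24
after path 2 (3→1→6, push 3): res(1,6)=21
after path 3 (3→8→6, push 24): res(1,6)=21
after path 4 (3→0→4→6, push 12): res(1,6)=21
after path 5 (3→0→5→6, push 5): res(1,6)=21
after path 6 (3→2→1→6, push 3): res(1,6)=18
after path 7 (3→8→5→6, push 1): res(1,6)=18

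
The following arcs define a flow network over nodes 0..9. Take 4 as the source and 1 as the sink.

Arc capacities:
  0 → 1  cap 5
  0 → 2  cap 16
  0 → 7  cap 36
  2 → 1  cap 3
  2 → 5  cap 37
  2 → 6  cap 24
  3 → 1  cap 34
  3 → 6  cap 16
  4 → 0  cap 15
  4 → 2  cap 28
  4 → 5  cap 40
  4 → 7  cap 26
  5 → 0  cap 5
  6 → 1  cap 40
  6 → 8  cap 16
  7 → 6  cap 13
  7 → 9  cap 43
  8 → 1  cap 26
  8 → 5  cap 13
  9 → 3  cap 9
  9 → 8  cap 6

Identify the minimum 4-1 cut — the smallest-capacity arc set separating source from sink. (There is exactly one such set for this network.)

Min-cut arcs: {(0,1), (2,1), (2,6), (7,6), (9,3), (9,8)} (total capacity 60)

augment #1: 4→0→1 push 5
augment #2: 4→2→1 push 3
augment #3: 4→2→6→1 push 24
augment #4: 4→7→6→1 push 13
augment #5: 4→7→9→3→1 push 9
augment #6: 4→7→9→8→1 push 4
augment #7: 4→0→7→9→8→1 push 2
max flow = 60; residual-reachable set from 4 gives S-side
cut edges (S→T): {(0,1), (2,1), (2,6), (7,6), (9,3), (9,8)} total cap 60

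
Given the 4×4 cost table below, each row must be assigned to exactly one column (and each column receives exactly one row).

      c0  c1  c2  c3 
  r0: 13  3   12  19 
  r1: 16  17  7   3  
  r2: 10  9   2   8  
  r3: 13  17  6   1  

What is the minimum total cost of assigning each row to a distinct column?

one of 2 optimal assignments: row0→col1 (cost 3), row1→col2 (cost 7), row2→col0 (cost 10), row3→col3 (cost 1)
total = 3 + 7 + 10 + 1 = 21

Minimum assignment cost: 21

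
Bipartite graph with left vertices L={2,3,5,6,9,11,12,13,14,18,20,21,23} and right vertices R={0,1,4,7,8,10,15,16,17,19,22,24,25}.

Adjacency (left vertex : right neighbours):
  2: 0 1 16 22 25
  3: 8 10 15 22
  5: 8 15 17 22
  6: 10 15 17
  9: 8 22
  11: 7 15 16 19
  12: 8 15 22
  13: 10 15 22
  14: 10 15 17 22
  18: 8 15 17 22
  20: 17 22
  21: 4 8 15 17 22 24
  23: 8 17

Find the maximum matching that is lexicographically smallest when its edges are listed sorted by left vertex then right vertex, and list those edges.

|M| = 8 (so the lex-smallest maximum matching has 8 edges)
process left vertices in ascending order; for each, take the smallest-labelled available neighbour that still permits 8 edges overall, or leave it unmatched if none does
lex-smallest matching: {2-0, 3-8, 5-15, 6-10, 9-22, 11-7, 14-17, 21-4}

Lex-smallest maximum matching: {(2,0), (3,8), (5,15), (6,10), (9,22), (11,7), (14,17), (21,4)}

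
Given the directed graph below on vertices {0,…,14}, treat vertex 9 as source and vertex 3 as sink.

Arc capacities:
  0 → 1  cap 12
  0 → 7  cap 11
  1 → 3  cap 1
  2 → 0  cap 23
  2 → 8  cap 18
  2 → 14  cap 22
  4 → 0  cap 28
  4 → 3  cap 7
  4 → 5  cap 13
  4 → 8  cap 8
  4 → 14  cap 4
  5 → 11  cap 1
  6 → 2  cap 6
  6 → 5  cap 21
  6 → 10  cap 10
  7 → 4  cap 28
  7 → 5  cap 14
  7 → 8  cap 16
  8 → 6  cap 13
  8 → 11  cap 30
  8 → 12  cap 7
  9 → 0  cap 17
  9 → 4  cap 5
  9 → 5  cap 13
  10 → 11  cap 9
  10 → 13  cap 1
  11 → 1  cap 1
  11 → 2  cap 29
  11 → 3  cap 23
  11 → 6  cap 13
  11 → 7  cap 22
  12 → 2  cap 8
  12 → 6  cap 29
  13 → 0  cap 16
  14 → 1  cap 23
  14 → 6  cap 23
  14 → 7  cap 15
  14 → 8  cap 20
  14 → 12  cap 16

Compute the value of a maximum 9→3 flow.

Maximum flow value: 18

augment #1: 9→4→3 bottleneck 5, total now 5
augment #2: 9→0→1→3 bottleneck 1, total now 6
augment #3: 9→5→11→3 bottleneck 1, total now 7
augment #4: 9→0→7→4→3 bottleneck 2, total now 9
augment #5: 9→0→7→8→11→3 bottleneck 9, total now 18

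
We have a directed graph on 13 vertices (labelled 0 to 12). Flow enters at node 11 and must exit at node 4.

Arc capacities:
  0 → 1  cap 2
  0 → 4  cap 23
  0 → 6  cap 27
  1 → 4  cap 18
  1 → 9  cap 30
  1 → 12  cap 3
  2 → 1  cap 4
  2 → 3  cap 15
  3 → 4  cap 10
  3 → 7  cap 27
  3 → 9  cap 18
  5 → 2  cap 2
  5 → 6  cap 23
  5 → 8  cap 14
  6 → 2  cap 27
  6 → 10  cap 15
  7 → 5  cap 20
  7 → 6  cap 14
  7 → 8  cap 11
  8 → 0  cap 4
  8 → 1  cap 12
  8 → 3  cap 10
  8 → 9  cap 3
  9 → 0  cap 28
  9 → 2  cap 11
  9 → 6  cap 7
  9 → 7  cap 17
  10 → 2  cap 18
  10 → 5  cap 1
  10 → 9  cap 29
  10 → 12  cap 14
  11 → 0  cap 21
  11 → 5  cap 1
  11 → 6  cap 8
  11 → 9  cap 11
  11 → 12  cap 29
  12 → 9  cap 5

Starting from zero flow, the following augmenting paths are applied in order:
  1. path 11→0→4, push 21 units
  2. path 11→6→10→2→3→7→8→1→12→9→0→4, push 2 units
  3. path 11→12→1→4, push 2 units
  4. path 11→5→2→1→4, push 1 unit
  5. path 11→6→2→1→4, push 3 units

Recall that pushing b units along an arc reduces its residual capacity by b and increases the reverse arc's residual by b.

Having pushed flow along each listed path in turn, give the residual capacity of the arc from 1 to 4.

Residual capacity of (1,4): 12

after path 1 (11→0→4, push 21): res(1,4)=18
after path 2 (11→6→10→2→3→7→8→1→12→9→0→4, push 2): res(1,4)=18
after path 3 (11→12→1→4, push 2): res(1,4)=16
after path 4 (11→5→2→1→4, push 1): res(1,4)=15
after path 5 (11→6→2→1→4, push 3): res(1,4)=12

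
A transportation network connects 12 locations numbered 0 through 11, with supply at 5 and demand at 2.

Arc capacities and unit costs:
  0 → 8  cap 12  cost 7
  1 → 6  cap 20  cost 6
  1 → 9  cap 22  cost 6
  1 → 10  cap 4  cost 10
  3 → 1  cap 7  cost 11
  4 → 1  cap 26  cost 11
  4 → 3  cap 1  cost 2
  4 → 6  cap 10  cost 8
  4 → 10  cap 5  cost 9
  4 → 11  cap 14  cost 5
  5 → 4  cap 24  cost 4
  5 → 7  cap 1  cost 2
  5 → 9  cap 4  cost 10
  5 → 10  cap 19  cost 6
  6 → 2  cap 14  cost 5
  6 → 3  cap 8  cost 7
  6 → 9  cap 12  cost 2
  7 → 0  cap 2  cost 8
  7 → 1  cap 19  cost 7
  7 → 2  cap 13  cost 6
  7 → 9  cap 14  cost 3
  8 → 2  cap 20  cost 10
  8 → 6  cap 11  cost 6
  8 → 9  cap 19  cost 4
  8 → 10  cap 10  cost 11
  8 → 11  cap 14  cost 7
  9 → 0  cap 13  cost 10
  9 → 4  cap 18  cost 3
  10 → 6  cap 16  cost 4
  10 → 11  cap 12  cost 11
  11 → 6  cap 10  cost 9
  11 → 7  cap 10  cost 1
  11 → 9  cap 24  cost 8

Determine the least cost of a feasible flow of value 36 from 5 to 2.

shortest-cost path #1: 5→7→2 push 1 @ unit cost 8 (adds 8)
shortest-cost path #2: 5→10→6→2 push 14 @ unit cost 15 (adds 210)
shortest-cost path #3: 5→4→11→7→2 push 10 @ unit cost 16 (adds 160)
shortest-cost path #4: 5→9→0→8→2 push 4 @ unit cost 37 (adds 148)
shortest-cost path #5: 5→10→6→9→0→8→2 push 2 @ unit cost 39 (adds 78)
shortest-cost path #6: 5→4→6→9→0→8→2 push 5 @ unit cost 41 (adds 205)
total cost = 809

Minimum cost for 36 units: 809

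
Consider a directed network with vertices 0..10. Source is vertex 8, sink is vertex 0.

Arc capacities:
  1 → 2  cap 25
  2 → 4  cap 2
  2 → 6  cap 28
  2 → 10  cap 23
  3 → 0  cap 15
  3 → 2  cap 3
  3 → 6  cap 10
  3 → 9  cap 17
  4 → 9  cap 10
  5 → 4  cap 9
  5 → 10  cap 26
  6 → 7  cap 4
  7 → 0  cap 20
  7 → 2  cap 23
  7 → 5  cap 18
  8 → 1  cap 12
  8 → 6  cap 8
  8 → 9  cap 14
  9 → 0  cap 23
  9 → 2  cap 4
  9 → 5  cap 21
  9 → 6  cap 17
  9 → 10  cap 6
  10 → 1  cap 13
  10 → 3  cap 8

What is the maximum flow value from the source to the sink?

augment #1: 8→9→0 bottleneck 14, total now 14
augment #2: 8→6→7→0 bottleneck 4, total now 18
augment #3: 8→1→2→4→9→0 bottleneck 2, total now 20
augment #4: 8→1→2→10→3→0 bottleneck 8, total now 28

Maximum flow value: 28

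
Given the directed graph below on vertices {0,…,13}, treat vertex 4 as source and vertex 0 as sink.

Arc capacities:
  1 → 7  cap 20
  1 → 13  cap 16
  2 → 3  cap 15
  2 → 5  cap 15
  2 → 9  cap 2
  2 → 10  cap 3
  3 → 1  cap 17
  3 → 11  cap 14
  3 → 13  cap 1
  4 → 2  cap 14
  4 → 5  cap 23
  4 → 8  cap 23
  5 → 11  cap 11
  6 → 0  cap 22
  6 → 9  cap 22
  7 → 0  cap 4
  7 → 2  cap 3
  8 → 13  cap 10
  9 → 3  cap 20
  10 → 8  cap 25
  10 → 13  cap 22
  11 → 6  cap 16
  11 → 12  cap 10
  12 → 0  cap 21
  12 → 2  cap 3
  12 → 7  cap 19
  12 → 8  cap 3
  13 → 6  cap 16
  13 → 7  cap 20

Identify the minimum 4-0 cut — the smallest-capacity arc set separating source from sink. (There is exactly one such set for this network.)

Min-cut arcs: {(4,2), (5,11), (8,13)} (total capacity 35)

augment #1: 4→5→11→6→0 push 11
augment #2: 4→8→13→6→0 push 10
augment #3: 4→2→3→1→7→0 push 4
augment #4: 4→2→3→11→6→0 push 1
augment #5: 4→2→3→11→12→0 push 9
max flow = 35; residual-reachable set from 4 gives S-side
cut edges (S→T): {(4,2), (5,11), (8,13)} total cap 35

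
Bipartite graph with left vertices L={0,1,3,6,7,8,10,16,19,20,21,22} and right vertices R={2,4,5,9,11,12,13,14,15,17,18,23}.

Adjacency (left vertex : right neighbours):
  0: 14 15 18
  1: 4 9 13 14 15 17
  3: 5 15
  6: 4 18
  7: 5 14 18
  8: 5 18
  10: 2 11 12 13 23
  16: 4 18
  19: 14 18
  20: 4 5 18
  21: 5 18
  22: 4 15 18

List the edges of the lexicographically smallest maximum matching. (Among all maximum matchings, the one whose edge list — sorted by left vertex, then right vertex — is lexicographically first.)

|M| = 7 (so the lex-smallest maximum matching has 7 edges)
process left vertices in ascending order; for each, take the smallest-labelled available neighbour that still permits 7 edges overall, or leave it unmatched if none does
lex-smallest matching: {0-14, 1-9, 3-5, 6-4, 7-18, 10-2, 22-15}

Lex-smallest maximum matching: {(0,14), (1,9), (3,5), (6,4), (7,18), (10,2), (22,15)}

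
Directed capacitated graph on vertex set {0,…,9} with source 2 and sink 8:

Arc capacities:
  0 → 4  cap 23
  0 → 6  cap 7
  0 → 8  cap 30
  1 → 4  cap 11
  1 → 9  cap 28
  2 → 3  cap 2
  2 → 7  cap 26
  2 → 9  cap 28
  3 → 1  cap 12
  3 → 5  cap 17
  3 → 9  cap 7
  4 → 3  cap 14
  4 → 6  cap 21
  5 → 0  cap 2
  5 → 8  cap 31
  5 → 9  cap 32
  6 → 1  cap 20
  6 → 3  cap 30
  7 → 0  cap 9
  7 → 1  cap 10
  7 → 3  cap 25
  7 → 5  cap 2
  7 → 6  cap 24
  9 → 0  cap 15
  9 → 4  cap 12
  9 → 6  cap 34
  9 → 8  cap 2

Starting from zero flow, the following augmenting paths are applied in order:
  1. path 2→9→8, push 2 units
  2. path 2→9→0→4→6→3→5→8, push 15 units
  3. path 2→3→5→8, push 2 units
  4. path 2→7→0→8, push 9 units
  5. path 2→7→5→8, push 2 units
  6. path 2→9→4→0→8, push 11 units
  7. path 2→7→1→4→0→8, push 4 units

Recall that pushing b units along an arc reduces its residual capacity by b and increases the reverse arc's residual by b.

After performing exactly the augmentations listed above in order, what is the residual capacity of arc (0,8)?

after path 1 (2→9→8, push 2): res(0,8)=30
after path 2 (2→9→0→4→6→3→5→8, push 15): res(0,8)=30
after path 3 (2→3→5→8, push 2): res(0,8)=30
after path 4 (2→7→0→8, push 9): res(0,8)=21
after path 5 (2→7→5→8, push 2): res(0,8)=21
after path 6 (2→9→4→0→8, push 11): res(0,8)=10
after path 7 (2→7→1→4→0→8, push 4): res(0,8)=6

Residual capacity of (0,8): 6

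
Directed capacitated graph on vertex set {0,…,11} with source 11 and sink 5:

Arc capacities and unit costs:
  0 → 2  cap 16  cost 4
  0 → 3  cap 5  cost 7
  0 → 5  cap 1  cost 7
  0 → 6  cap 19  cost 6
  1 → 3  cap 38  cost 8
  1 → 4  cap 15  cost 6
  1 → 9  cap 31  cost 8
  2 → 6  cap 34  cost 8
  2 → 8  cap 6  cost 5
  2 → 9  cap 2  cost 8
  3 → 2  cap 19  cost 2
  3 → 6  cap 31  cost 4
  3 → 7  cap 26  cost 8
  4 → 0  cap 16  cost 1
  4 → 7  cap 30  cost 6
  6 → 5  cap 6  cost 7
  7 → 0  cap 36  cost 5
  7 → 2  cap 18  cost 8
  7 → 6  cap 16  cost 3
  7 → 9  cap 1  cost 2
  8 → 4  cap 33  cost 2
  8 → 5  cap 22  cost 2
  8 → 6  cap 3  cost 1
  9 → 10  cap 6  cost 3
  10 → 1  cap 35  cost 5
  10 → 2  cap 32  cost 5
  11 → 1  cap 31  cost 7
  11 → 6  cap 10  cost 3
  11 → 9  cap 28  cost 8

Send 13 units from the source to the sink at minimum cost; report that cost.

Minimum cost for 13 units: 219

shortest-cost path #1: 11→6→5 push 6 @ unit cost 10 (adds 60)
shortest-cost path #2: 11→1→4→0→5 push 1 @ unit cost 21 (adds 21)
shortest-cost path #3: 11→9→10→2→8→5 push 6 @ unit cost 23 (adds 138)
total cost = 219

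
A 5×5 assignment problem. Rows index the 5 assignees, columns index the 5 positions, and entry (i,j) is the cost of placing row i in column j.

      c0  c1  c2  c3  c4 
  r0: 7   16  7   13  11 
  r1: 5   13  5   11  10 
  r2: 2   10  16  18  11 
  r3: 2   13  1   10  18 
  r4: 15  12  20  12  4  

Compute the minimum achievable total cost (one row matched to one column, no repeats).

one of 3 optimal assignments: row0→col0 (cost 7), row1→col3 (cost 11), row2→col1 (cost 10), row3→col2 (cost 1), row4→col4 (cost 4)
total = 7 + 11 + 10 + 1 + 4 = 33

Minimum assignment cost: 33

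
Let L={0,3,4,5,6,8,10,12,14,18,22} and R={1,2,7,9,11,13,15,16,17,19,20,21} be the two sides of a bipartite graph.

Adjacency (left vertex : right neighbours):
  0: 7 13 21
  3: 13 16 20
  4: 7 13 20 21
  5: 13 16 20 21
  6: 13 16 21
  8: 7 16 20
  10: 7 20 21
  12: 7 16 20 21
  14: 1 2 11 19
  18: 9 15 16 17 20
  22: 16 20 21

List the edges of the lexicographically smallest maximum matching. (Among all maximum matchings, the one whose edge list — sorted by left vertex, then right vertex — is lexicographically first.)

Lex-smallest maximum matching: {(0,7), (3,13), (4,20), (5,16), (6,21), (14,1), (18,9)}

|M| = 7 (so the lex-smallest maximum matching has 7 edges)
process left vertices in ascending order; for each, take the smallest-labelled available neighbour that still permits 7 edges overall, or leave it unmatched if none does
lex-smallest matching: {0-7, 3-13, 4-20, 5-16, 6-21, 14-1, 18-9}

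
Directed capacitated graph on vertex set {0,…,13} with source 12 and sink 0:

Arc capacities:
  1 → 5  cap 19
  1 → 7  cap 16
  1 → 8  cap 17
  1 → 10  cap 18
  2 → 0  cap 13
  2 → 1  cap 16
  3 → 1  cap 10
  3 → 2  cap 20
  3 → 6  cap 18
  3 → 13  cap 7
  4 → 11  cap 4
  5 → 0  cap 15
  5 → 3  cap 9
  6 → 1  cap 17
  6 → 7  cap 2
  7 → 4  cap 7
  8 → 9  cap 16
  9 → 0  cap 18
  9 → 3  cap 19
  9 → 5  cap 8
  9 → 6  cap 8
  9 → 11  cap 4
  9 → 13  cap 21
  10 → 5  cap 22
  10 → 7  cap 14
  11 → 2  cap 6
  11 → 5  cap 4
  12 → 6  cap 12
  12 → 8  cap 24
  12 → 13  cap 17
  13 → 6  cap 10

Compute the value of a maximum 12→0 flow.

Maximum flow value: 35

augment #1: 12→8→9→0 bottleneck 16, total now 16
augment #2: 12→6→1→5→0 bottleneck 12, total now 28
augment #3: 12→13→6→1→5→0 bottleneck 3, total now 31
augment #4: 12→13→6→1→5→3→2→0 bottleneck 2, total now 33
augment #5: 12→13→6→7→4→11→2→0 bottleneck 2, total now 35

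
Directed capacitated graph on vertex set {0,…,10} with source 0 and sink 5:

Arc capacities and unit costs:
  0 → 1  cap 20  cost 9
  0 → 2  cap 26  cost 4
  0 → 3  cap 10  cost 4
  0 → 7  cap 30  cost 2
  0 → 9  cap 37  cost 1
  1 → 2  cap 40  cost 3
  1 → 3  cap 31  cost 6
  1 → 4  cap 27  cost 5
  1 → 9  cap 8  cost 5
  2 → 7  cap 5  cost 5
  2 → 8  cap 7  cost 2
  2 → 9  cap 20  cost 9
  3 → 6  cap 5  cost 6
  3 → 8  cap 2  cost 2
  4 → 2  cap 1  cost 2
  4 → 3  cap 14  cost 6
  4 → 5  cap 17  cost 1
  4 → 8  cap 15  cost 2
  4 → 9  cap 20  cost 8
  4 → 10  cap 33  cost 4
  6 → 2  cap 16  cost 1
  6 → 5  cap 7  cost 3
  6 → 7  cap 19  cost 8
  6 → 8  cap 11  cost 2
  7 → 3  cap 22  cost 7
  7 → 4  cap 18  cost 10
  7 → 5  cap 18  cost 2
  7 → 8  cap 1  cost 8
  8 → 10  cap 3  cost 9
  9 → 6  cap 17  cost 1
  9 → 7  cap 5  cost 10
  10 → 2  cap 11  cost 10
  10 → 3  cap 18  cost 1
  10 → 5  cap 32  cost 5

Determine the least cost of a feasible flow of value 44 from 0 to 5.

shortest-cost path #1: 0→7→5 push 18 @ unit cost 4 (adds 72)
shortest-cost path #2: 0→9→6→5 push 7 @ unit cost 5 (adds 35)
shortest-cost path #3: 0→7→4→5 push 12 @ unit cost 13 (adds 156)
shortest-cost path #4: 0→1→4→5 push 5 @ unit cost 15 (adds 75)
shortest-cost path #5: 0→9→6→8→10→5 push 2 @ unit cost 18 (adds 36)
total cost = 374

Minimum cost for 44 units: 374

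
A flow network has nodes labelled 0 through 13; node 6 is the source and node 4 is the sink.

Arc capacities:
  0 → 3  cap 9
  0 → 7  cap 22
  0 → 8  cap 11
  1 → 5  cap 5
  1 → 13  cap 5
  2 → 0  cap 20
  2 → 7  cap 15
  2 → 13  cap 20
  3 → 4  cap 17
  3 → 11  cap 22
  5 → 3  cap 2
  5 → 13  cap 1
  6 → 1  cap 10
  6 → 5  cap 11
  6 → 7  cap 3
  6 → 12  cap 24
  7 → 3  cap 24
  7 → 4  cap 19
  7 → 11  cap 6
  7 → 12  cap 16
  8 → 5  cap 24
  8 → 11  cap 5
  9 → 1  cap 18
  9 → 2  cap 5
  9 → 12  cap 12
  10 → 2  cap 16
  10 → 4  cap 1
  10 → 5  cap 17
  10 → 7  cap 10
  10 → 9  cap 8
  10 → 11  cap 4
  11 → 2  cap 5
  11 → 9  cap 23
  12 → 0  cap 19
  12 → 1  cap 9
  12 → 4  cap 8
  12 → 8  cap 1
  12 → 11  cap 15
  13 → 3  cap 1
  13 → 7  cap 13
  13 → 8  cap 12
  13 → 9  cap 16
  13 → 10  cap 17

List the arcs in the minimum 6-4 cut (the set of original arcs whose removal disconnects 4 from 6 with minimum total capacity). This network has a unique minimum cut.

Min-cut arcs: {(1,13), (5,3), (5,13), (6,7), (6,12)} (total capacity 35)

augment #1: 6→7→4 push 3
augment #2: 6→12→4 push 8
augment #3: 6→5→3→4 push 2
augment #4: 6→1→13→3→4 push 1
augment #5: 6→1→13→7→4 push 4
augment #6: 6→5→13→7→4 push 1
augment #7: 6→12→0→3→4 push 9
augment #8: 6→12→0→7→4 push 7
max flow = 35; residual-reachable set from 6 gives S-side
cut edges (S→T): {(1,13), (5,3), (5,13), (6,7), (6,12)} total cap 35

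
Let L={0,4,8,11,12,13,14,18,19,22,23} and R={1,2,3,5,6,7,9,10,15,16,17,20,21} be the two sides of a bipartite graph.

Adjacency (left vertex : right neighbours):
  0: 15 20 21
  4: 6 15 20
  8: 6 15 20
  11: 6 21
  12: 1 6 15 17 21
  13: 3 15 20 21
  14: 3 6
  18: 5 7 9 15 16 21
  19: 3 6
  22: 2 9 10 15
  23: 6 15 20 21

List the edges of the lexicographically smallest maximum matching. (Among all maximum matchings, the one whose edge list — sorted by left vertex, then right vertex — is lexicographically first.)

Lex-smallest maximum matching: {(0,15), (4,6), (8,20), (11,21), (12,1), (13,3), (18,5), (22,2)}

|M| = 8 (so the lex-smallest maximum matching has 8 edges)
process left vertices in ascending order; for each, take the smallest-labelled available neighbour that still permits 8 edges overall, or leave it unmatched if none does
lex-smallest matching: {0-15, 4-6, 8-20, 11-21, 12-1, 13-3, 18-5, 22-2}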